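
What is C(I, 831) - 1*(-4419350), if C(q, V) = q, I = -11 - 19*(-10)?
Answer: 4419529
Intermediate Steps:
I = 179 (I = -11 + 190 = 179)
C(I, 831) - 1*(-4419350) = 179 - 1*(-4419350) = 179 + 4419350 = 4419529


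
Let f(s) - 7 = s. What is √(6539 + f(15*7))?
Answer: 3*√739 ≈ 81.554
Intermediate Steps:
f(s) = 7 + s
√(6539 + f(15*7)) = √(6539 + (7 + 15*7)) = √(6539 + (7 + 105)) = √(6539 + 112) = √6651 = 3*√739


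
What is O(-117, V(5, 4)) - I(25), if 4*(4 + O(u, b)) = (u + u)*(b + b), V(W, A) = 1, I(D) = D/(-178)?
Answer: -21513/178 ≈ -120.86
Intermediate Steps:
I(D) = -D/178 (I(D) = D*(-1/178) = -D/178)
O(u, b) = -4 + b*u (O(u, b) = -4 + ((u + u)*(b + b))/4 = -4 + ((2*u)*(2*b))/4 = -4 + (4*b*u)/4 = -4 + b*u)
O(-117, V(5, 4)) - I(25) = (-4 + 1*(-117)) - (-1)*25/178 = (-4 - 117) - 1*(-25/178) = -121 + 25/178 = -21513/178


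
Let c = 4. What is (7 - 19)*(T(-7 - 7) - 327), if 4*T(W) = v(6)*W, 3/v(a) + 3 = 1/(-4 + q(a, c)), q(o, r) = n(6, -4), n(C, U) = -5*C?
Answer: 399888/103 ≈ 3882.4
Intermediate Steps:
q(o, r) = -30 (q(o, r) = -5*6 = -30)
v(a) = -102/103 (v(a) = 3/(-3 + 1/(-4 - 30)) = 3/(-3 + 1/(-34)) = 3/(-3 - 1/34) = 3/(-103/34) = 3*(-34/103) = -102/103)
T(W) = -51*W/206 (T(W) = (-102*W/103)/4 = -51*W/206)
(7 - 19)*(T(-7 - 7) - 327) = (7 - 19)*(-51*(-7 - 7)/206 - 327) = -12*(-51/206*(-14) - 327) = -12*(357/103 - 327) = -12*(-33324/103) = 399888/103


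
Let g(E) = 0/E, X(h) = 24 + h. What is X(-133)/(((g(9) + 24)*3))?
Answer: -109/72 ≈ -1.5139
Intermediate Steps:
g(E) = 0
X(-133)/(((g(9) + 24)*3)) = (24 - 133)/(((0 + 24)*3)) = -109/(24*3) = -109/72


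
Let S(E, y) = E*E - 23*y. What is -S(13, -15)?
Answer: -514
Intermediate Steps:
S(E, y) = E² - 23*y
-S(13, -15) = -(13² - 23*(-15)) = -(169 + 345) = -1*514 = -514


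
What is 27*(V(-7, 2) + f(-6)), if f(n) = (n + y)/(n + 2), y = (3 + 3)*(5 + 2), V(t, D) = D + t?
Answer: -378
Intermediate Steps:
y = 42 (y = 6*7 = 42)
f(n) = (42 + n)/(2 + n) (f(n) = (n + 42)/(n + 2) = (42 + n)/(2 + n))
27*(V(-7, 2) + f(-6)) = 27*((2 - 7) + (42 - 6)/(2 - 6)) = 27*(-5 + 36/(-4)) = 27*(-5 - ¼*36) = 27*(-5 - 9) = 27*(-14) = -378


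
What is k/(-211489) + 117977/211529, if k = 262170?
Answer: -30505720177/44736056681 ≈ -0.68190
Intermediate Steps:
k/(-211489) + 117977/211529 = 262170/(-211489) + 117977/211529 = 262170*(-1/211489) + 117977*(1/211529) = -262170/211489 + 117977/211529 = -30505720177/44736056681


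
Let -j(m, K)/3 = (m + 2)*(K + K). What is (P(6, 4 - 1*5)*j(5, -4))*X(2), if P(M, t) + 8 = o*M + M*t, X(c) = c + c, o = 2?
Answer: -1344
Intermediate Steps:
j(m, K) = -6*K*(2 + m) (j(m, K) = -3*(m + 2)*(K + K) = -3*(2 + m)*2*K = -6*K*(2 + m))
X(c) = 2*c
P(M, t) = -8 + 2*M + M*t (P(M, t) = -8 + (2*M + M*t) = -8 + 2*M + M*t)
(P(6, 4 - 1*5)*j(5, -4))*X(2) = ((-8 + 2*6 + 6*(4 - 1*5))*(-6*(-4)*(2 + 5)))*(2*2) = ((-8 + 12 + 6*(4 - 5))*(-6*(-4)*7))*4 = ((-8 + 12 + 6*(-1))*168)*4 = ((-8 + 12 - 6)*168)*4 = -2*168*4 = -336*4 = -1344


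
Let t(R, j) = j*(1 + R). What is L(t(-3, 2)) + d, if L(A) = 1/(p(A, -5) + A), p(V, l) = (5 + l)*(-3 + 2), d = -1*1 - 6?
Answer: -29/4 ≈ -7.2500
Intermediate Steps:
d = -7 (d = -1 - 6 = -7)
p(V, l) = -5 - l (p(V, l) = (5 + l)*(-1) = -5 - l)
L(A) = 1/A (L(A) = 1/((-5 - 1*(-5)) + A) = 1/((-5 + 5) + A) = 1/(0 + A) = 1/A)
L(t(-3, 2)) + d = 1/(2*(1 - 3)) - 7 = 1/(2*(-2)) - 7 = 1/(-4) - 7 = -1/4 - 7 = -29/4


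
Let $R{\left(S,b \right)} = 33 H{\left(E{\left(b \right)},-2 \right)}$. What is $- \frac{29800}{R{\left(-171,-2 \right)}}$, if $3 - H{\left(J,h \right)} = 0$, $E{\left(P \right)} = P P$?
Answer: $- \frac{29800}{99} \approx -301.01$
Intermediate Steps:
$E{\left(P \right)} = P^{2}$
$H{\left(J,h \right)} = 3$ ($H{\left(J,h \right)} = 3 - 0 = 3 + 0 = 3$)
$R{\left(S,b \right)} = 99$ ($R{\left(S,b \right)} = 33 \cdot 3 = 99$)
$- \frac{29800}{R{\left(-171,-2 \right)}} = - \frac{29800}{99}$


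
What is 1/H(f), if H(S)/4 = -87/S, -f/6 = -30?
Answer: -15/29 ≈ -0.51724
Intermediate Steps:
f = 180 (f = -6*(-30) = 180)
H(S) = -348/S (H(S) = 4*(-87/S) = -348/S)
1/H(f) = 1/(-348/180) = 1/(-348*1/180) = 1/(-29/15) = -15/29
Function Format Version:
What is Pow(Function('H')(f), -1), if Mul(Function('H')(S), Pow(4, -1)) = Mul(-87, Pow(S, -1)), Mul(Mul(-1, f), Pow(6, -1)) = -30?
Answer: Rational(-15, 29) ≈ -0.51724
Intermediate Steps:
f = 180 (f = Mul(-6, -30) = 180)
Function('H')(S) = Mul(-348, Pow(S, -1)) (Function('H')(S) = Mul(4, Mul(-87, Pow(S, -1))) = Mul(-348, Pow(S, -1)))
Pow(Function('H')(f), -1) = Pow(Mul(-348, Pow(180, -1)), -1) = Pow(Mul(-348, Rational(1, 180)), -1) = Pow(Rational(-29, 15), -1) = Rational(-15, 29)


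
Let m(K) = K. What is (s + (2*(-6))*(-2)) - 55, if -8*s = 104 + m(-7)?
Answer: -345/8 ≈ -43.125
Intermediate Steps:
s = -97/8 (s = -(104 - 7)/8 = -⅛*97 = -97/8 ≈ -12.125)
(s + (2*(-6))*(-2)) - 55 = (-97/8 + (2*(-6))*(-2)) - 55 = (-97/8 - 12*(-2)) - 55 = (-97/8 + 24) - 55 = 95/8 - 55 = -345/8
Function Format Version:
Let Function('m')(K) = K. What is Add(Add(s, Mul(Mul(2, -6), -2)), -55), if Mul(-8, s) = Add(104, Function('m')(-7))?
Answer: Rational(-345, 8) ≈ -43.125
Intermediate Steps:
s = Rational(-97, 8) (s = Mul(Rational(-1, 8), Add(104, -7)) = Mul(Rational(-1, 8), 97) = Rational(-97, 8) ≈ -12.125)
Add(Add(s, Mul(Mul(2, -6), -2)), -55) = Add(Add(Rational(-97, 8), Mul(Mul(2, -6), -2)), -55) = Add(Add(Rational(-97, 8), Mul(-12, -2)), -55) = Add(Add(Rational(-97, 8), 24), -55) = Add(Rational(95, 8), -55) = Rational(-345, 8)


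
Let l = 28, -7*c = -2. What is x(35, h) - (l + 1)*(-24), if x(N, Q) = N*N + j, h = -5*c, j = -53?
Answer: 1868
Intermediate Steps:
c = 2/7 (c = -⅐*(-2) = 2/7 ≈ 0.28571)
h = -10/7 (h = -5*2/7 = -10/7 ≈ -1.4286)
x(N, Q) = -53 + N² (x(N, Q) = N*N - 53 = N² - 53 = -53 + N²)
x(35, h) - (l + 1)*(-24) = (-53 + 35²) - (28 + 1)*(-24) = (-53 + 1225) - 29*(-24) = 1172 - 1*(-696) = 1172 + 696 = 1868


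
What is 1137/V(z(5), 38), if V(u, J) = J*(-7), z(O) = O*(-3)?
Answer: -1137/266 ≈ -4.2744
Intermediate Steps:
z(O) = -3*O
V(u, J) = -7*J
1137/V(z(5), 38) = 1137/((-7*38)) = 1137/(-266) = 1137*(-1/266) = -1137/266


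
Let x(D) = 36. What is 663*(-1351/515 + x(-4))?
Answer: 11396307/515 ≈ 22129.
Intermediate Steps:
663*(-1351/515 + x(-4)) = 663*(-1351/515 + 36) = 663*(17189/515) = 11396307/515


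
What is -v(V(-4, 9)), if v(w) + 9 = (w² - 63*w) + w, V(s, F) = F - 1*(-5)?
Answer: 681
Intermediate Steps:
V(s, F) = 5 + F (V(s, F) = F + 5 = 5 + F)
v(w) = -9 + w² - 62*w (v(w) = -9 + ((w² - 63*w) + w) = -9 + (w² - 62*w) = -9 + w² - 62*w)
-v(V(-4, 9)) = -(-9 + (5 + 9)² - 62*(5 + 9)) = -(-9 + 14² - 62*14) = -(-9 + 196 - 868) = -1*(-681) = 681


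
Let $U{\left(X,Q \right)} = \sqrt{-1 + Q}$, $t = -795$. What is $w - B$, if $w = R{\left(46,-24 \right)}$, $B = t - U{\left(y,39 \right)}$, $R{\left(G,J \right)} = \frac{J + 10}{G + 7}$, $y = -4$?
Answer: $\frac{42121}{53} + \sqrt{38} \approx 800.9$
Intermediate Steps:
$R{\left(G,J \right)} = \frac{10 + J}{7 + G}$
$B = -795 - \sqrt{38}$ ($B = -795 - \sqrt{-1 + 39} = -795 - \sqrt{38} \approx -801.16$)
$w = - \frac{14}{53}$ ($w = \frac{10 - 24}{7 + 46} = \frac{1}{53} \left(-14\right) = - \frac{14}{53} \approx -0.26415$)
$w - B = - \frac{14}{53} - \left(-795 - \sqrt{38}\right) = - \frac{14}{53} + \left(795 + \sqrt{38}\right) = \frac{42121}{53} + \sqrt{38}$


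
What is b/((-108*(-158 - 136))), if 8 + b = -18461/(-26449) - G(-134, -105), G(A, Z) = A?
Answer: 3351035/839808648 ≈ 0.0039902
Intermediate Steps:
b = 3351035/26449 (b = -8 + (-18461/(-26449) - 1*(-134)) = -8 + (-18461*(-1/26449) + 134) = -8 + (18461/26449 + 134) = -8 + 3562627/26449 = 3351035/26449 ≈ 126.70)
b/((-108*(-158 - 136))) = 3351035/(26449*((-108*(-158 - 136)))) = 3351035/(26449*((-108*(-294)))) = (3351035/26449)/31752 = (3351035/26449)*(1/31752) = 3351035/839808648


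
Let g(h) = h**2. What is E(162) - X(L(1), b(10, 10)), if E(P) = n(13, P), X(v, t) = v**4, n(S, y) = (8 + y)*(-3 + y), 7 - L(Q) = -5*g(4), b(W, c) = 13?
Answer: -57262731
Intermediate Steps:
L(Q) = 87 (L(Q) = 7 - (-5)*4**2 = 7 - (-5)*16 = 7 - 1*(-80) = 7 + 80 = 87)
n(S, y) = (-3 + y)*(8 + y)
E(P) = -24 + P**2 + 5*P
E(162) - X(L(1), b(10, 10)) = (-24 + 162**2 + 5*162) - 1*87**4 = (-24 + 26244 + 810) - 1*57289761 = 27030 - 57289761 = -57262731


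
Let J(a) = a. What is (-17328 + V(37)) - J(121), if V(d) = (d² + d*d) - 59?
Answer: -14770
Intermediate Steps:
V(d) = -59 + 2*d² (V(d) = (d² + d²) - 59 = 2*d² - 59 = -59 + 2*d²)
(-17328 + V(37)) - J(121) = (-17328 + (-59 + 2*37²)) - 1*121 = (-17328 + (-59 + 2*1369)) - 121 = (-17328 + (-59 + 2738)) - 121 = (-17328 + 2679) - 121 = -14649 - 121 = -14770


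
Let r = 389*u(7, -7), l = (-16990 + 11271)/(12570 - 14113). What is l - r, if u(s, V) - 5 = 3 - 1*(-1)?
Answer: -5396324/1543 ≈ -3497.3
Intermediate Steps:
l = 5719/1543 (l = -5719/(-1543) = -5719*(-1/1543) = 5719/1543 ≈ 3.7064)
u(s, V) = 9 (u(s, V) = 5 + (3 - 1*(-1)) = 5 + (3 + 1) = 5 + 4 = 9)
r = 3501 (r = 389*9 = 3501)
l - r = 5719/1543 - 1*3501 = 5719/1543 - 3501 = -5396324/1543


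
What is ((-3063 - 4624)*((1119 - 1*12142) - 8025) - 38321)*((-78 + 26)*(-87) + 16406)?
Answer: 3063809899150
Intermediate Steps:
((-3063 - 4624)*((1119 - 1*12142) - 8025) - 38321)*((-78 + 26)*(-87) + 16406) = (-7687*((1119 - 12142) - 8025) - 38321)*(-52*(-87) + 16406) = (-7687*(-11023 - 8025) - 38321)*(4524 + 16406) = (-7687*(-19048) - 38321)*20930 = (146421976 - 38321)*20930 = 146383655*20930 = 3063809899150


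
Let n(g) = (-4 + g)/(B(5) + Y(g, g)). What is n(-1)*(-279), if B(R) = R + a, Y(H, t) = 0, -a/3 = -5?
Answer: 279/4 ≈ 69.750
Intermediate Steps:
a = 15 (a = -3*(-5) = 15)
B(R) = 15 + R (B(R) = R + 15 = 15 + R)
n(g) = -1/5 + g/20 (n(g) = (-4 + g)/((15 + 5) + 0) = (-4 + g)/(20 + 0) = (-4 + g)/20 = (-4 + g)*(1/20) = -1/5 + g/20)
n(-1)*(-279) = (-1/5 + (1/20)*(-1))*(-279) = (-1/5 - 1/20)*(-279) = -1/4*(-279) = 279/4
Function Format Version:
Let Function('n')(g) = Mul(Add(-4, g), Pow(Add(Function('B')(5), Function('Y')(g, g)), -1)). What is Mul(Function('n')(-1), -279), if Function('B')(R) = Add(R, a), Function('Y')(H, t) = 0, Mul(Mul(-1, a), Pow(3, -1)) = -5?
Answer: Rational(279, 4) ≈ 69.750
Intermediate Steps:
a = 15 (a = Mul(-3, -5) = 15)
Function('B')(R) = Add(15, R) (Function('B')(R) = Add(R, 15) = Add(15, R))
Function('n')(g) = Add(Rational(-1, 5), Mul(Rational(1, 20), g)) (Function('n')(g) = Mul(Add(-4, g), Pow(Add(Add(15, 5), 0), -1)) = Mul(Add(-4, g), Pow(Add(20, 0), -1)) = Mul(Add(-4, g), Pow(20, -1)) = Mul(Add(-4, g), Rational(1, 20)) = Add(Rational(-1, 5), Mul(Rational(1, 20), g)))
Mul(Function('n')(-1), -279) = Mul(Add(Rational(-1, 5), Mul(Rational(1, 20), -1)), -279) = Mul(Add(Rational(-1, 5), Rational(-1, 20)), -279) = Mul(Rational(-1, 4), -279) = Rational(279, 4)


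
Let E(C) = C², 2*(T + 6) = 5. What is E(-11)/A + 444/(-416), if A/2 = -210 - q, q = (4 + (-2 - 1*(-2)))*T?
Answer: -1753/1274 ≈ -1.3760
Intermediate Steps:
T = -7/2 (T = -6 + (½)*5 = -6 + 5/2 = -7/2 ≈ -3.5000)
q = -14 (q = (4 + (-2 - 1*(-2)))*(-7/2) = (4 + (-2 + 2))*(-7/2) = (4 + 0)*(-7/2) = 4*(-7/2) = -14)
A = -392 (A = 2*(-210 - 1*(-14)) = 2*(-210 + 14) = 2*(-196) = -392)
E(-11)/A + 444/(-416) = (-11)²/(-392) + 444/(-416) = 121*(-1/392) + 444*(-1/416) = -121/392 - 111/104 = -1753/1274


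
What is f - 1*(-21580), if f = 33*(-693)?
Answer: -1289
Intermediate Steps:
f = -22869
f - 1*(-21580) = -22869 - 1*(-21580) = -22869 + 21580 = -1289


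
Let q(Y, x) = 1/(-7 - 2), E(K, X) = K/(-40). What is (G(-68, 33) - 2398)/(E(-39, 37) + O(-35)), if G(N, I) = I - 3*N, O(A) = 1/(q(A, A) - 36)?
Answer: -5618600/2463 ≈ -2281.2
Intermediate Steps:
E(K, X) = -K/40 (E(K, X) = K*(-1/40) = -K/40)
q(Y, x) = -⅑ (q(Y, x) = 1/(-9) = -⅑)
O(A) = -9/325 (O(A) = 1/(-⅑ - 36) = 1/(-325/9) = -9/325)
(G(-68, 33) - 2398)/(E(-39, 37) + O(-35)) = ((33 - 3*(-68)) - 2398)/(-1/40*(-39) - 9/325) = ((33 + 204) - 2398)/(39/40 - 9/325) = (237 - 2398)/(2463/2600) = -2161*2600/2463 = -5618600/2463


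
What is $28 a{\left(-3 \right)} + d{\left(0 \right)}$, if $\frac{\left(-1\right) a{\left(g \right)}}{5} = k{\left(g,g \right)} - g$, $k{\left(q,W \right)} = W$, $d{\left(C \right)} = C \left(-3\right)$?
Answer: $0$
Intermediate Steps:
$d{\left(C \right)} = - 3 C$
$a{\left(g \right)} = 0$ ($a{\left(g \right)} = - 5 \left(g - g\right) = \left(-5\right) 0 = 0$)
$28 a{\left(-3 \right)} + d{\left(0 \right)} = 28 \cdot 0 - 0 = 0 + 0 = 0$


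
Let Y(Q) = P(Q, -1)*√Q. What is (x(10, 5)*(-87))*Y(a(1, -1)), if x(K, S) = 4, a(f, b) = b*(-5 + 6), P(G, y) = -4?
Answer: 1392*I ≈ 1392.0*I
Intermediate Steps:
a(f, b) = b (a(f, b) = b*1 = b)
Y(Q) = -4*√Q
(x(10, 5)*(-87))*Y(a(1, -1)) = (4*(-87))*(-4*I) = -(-1392)*I = 1392*I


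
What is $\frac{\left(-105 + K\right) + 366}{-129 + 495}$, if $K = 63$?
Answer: $\frac{54}{61} \approx 0.88525$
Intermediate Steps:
$\frac{\left(-105 + K\right) + 366}{-129 + 495} = \frac{\left(-105 + 63\right) + 366}{-129 + 495} = \frac{-42 + 366}{366} = 324 \cdot \frac{1}{366} = \frac{54}{61}$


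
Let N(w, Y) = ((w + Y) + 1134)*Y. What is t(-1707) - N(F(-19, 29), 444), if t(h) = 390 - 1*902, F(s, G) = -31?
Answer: -687380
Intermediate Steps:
N(w, Y) = Y*(1134 + Y + w) (N(w, Y) = ((Y + w) + 1134)*Y = (1134 + Y + w)*Y = Y*(1134 + Y + w))
t(h) = -512 (t(h) = 390 - 902 = -512)
t(-1707) - N(F(-19, 29), 444) = -512 - 444*(1134 + 444 - 31) = -512 - 444*1547 = -512 - 1*686868 = -512 - 686868 = -687380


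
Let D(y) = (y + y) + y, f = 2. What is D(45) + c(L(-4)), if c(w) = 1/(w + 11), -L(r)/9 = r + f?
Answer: 3916/29 ≈ 135.03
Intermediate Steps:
L(r) = -18 - 9*r (L(r) = -9*(r + 2) = -9*(2 + r) = -18 - 9*r)
c(w) = 1/(11 + w)
D(y) = 3*y (D(y) = 2*y + y = 3*y)
D(45) + c(L(-4)) = 3*45 + 1/(11 + (-18 - 9*(-4))) = 135 + 1/(11 + (-18 + 36)) = 135 + 1/(11 + 18) = 135 + 1/29 = 3916/29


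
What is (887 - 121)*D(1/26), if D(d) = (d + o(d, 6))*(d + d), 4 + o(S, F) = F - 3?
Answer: -9575/169 ≈ -56.657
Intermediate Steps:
o(S, F) = -7 + F (o(S, F) = -4 + (F - 3) = -4 + (-3 + F) = -7 + F)
D(d) = 2*d*(-1 + d) (D(d) = (d + (-7 + 6))*(d + d) = (d - 1)*(2*d) = (-1 + d)*(2*d) = 2*d*(-1 + d))
(887 - 121)*D(1/26) = (887 - 121)*(2*(-1 + 1/26)/26) = 766*(2*(1/26)*(-1 + 1/26)) = 766*(2*(1/26)*(-25/26)) = 766*(-25/338) = -9575/169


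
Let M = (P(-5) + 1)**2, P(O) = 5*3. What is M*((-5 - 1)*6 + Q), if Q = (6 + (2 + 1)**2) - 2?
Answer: -5888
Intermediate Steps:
P(O) = 15
Q = 13 (Q = (6 + 3**2) - 2 = (6 + 9) - 2 = 15 - 2 = 13)
M = 256 (M = (15 + 1)**2 = 16**2 = 256)
M*((-5 - 1)*6 + Q) = 256*((-5 - 1)*6 + 13) = 256*(-6*6 + 13) = 256*(-36 + 13) = 256*(-23) = -5888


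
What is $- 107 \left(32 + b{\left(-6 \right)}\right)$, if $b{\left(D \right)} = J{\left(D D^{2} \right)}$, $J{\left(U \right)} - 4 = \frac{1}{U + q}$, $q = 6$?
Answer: $- \frac{808813}{210} \approx -3851.5$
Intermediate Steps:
$J{\left(U \right)} = 4 + \frac{1}{6 + U}$ ($J{\left(U \right)} = 4 + \frac{1}{U + 6} = 4 + \frac{1}{6 + U}$)
$b{\left(D \right)} = \frac{25 + 4 D^{3}}{6 + D^{3}}$ ($b{\left(D \right)} = \frac{25 + 4 D D^{2}}{6 + D D^{2}} = \frac{25 + 4 D^{3}}{6 + D^{3}}$)
$- 107 \left(32 + b{\left(-6 \right)}\right) = - 107 \left(32 + \frac{25 + 4 \left(-6\right)^{3}}{6 + \left(-6\right)^{3}}\right) = - 107 \left(32 + \frac{25 + 4 \left(-216\right)}{6 - 216}\right) = - 107 \left(32 + \frac{25 - 864}{-210}\right) = - 107 \left(32 - - \frac{839}{210}\right) = - 107 \left(32 + \frac{839}{210}\right) = \left(-107\right) \frac{7559}{210} = - \frac{808813}{210}$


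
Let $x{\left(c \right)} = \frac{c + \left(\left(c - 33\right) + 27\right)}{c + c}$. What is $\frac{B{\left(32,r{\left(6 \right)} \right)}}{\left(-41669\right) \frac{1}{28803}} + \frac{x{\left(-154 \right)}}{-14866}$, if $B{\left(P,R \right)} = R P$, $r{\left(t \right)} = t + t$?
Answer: $- \frac{25321178238161}{95395508516} \approx -265.43$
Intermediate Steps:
$r{\left(t \right)} = 2 t$
$x{\left(c \right)} = \frac{-6 + 2 c}{2 c}$ ($x{\left(c \right)} = \frac{c + \left(\left(-33 + c\right) + 27\right)}{2 c} = \left(c + \left(-6 + c\right)\right) \frac{1}{2 c} = \left(-6 + 2 c\right) \frac{1}{2 c} = \frac{-6 + 2 c}{2 c}$)
$B{\left(P,R \right)} = P R$
$\frac{B{\left(32,r{\left(6 \right)} \right)}}{\left(-41669\right) \frac{1}{28803}} + \frac{x{\left(-154 \right)}}{-14866} = \frac{32 \cdot 2 \cdot 6}{\left(-41669\right) \frac{1}{28803}} + \frac{\frac{1}{-154} \left(-3 - 154\right)}{-14866} = \frac{32 \cdot 12}{\left(-41669\right) \frac{1}{28803}} + \left(- \frac{1}{154}\right) \left(-157\right) \left(- \frac{1}{14866}\right) = \frac{384}{- \frac{41669}{28803}} + \frac{157}{154} \left(- \frac{1}{14866}\right) = 384 \left(- \frac{28803}{41669}\right) - \frac{157}{2289364} = - \frac{11060352}{41669} - \frac{157}{2289364} = - \frac{25321178238161}{95395508516}$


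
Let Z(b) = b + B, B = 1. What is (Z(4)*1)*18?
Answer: 90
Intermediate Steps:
Z(b) = 1 + b (Z(b) = b + 1 = 1 + b)
(Z(4)*1)*18 = ((1 + 4)*1)*18 = (5*1)*18 = 5*18 = 90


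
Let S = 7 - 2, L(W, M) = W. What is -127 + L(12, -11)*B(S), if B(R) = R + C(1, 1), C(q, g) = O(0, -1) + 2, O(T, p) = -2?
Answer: -67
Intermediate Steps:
C(q, g) = 0 (C(q, g) = -2 + 2 = 0)
S = 5
B(R) = R (B(R) = R + 0 = R)
-127 + L(12, -11)*B(S) = -127 + 12*5 = -127 + 60 = -67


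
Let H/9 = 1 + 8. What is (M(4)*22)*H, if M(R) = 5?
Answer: 8910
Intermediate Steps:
H = 81 (H = 9*(1 + 8) = 9*9 = 81)
(M(4)*22)*H = (5*22)*81 = 110*81 = 8910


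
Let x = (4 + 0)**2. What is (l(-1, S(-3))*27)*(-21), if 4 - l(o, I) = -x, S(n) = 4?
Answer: -11340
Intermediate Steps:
x = 16 (x = 4**2 = 16)
l(o, I) = 20 (l(o, I) = 4 - (-1)*16 = 4 - 1*(-16) = 4 + 16 = 20)
(l(-1, S(-3))*27)*(-21) = (20*27)*(-21) = 540*(-21) = -11340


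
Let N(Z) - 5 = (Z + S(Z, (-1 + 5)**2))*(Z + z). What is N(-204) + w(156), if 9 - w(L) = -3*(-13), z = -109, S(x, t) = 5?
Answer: 62262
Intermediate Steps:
w(L) = -30 (w(L) = 9 - (-3)*(-13) = 9 - 1*39 = 9 - 39 = -30)
N(Z) = 5 + (-109 + Z)*(5 + Z) (N(Z) = 5 + (Z + 5)*(Z - 109) = 5 + (5 + Z)*(-109 + Z) = 5 + (-109 + Z)*(5 + Z))
N(-204) + w(156) = (-540 + (-204)**2 - 104*(-204)) - 30 = (-540 + 41616 + 21216) - 30 = 62292 - 30 = 62262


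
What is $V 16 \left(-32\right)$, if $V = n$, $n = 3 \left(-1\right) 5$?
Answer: $7680$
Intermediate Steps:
$n = -15$ ($n = \left(-3\right) 5 = -15$)
$V = -15$
$V 16 \left(-32\right) = \left(-15\right) 16 \left(-32\right) = \left(-240\right) \left(-32\right) = 7680$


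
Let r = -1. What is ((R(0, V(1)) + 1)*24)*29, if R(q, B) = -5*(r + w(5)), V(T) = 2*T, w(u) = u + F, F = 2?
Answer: -20184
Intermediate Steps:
w(u) = 2 + u (w(u) = u + 2 = 2 + u)
R(q, B) = -30 (R(q, B) = -5*(-1 + (2 + 5)) = -5*(-1 + 7) = -5*6 = -30)
((R(0, V(1)) + 1)*24)*29 = ((-30 + 1)*24)*29 = -29*24*29 = -696*29 = -20184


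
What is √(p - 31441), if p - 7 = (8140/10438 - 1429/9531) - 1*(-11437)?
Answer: I*√5497436091912304794/16580763 ≈ 141.41*I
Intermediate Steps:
p = 569282088535/49742289 (p = 7 + ((8140/10438 - 1429/9531) - 1*(-11437)) = 7 + ((8140*(1/10438) - 1429*1/9531) + 11437) = 7 + ((4070/5219 - 1429/9531) + 11437) = 7 + (31333219/49742289 + 11437) = 7 + 568933892512/49742289 = 569282088535/49742289 ≈ 11445.)
√(p - 31441) = √(569282088535/49742289 - 31441) = √(-994665219914/49742289) = I*√5497436091912304794/16580763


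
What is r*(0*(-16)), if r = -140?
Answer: 0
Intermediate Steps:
r*(0*(-16)) = -0*(-16) = -140*0 = 0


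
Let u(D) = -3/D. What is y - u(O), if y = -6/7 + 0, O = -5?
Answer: -51/35 ≈ -1.4571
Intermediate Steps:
y = -6/7 (y = -6*⅐ + 0 = -6/7 + 0 = -6/7 ≈ -0.85714)
y - u(O) = -6/7 - (-3)/(-5) = -6/7 - (-3)*(-1)/5 = -6/7 - 1*⅗ = -6/7 - ⅗ = -51/35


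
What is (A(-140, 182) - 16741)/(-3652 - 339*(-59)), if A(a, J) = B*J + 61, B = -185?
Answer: -50350/16349 ≈ -3.0797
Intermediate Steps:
A(a, J) = 61 - 185*J (A(a, J) = -185*J + 61 = 61 - 185*J)
(A(-140, 182) - 16741)/(-3652 - 339*(-59)) = ((61 - 185*182) - 16741)/(-3652 - 339*(-59)) = ((61 - 33670) - 16741)/(-3652 + 20001) = (-33609 - 16741)/16349 = -50350*1/16349 = -50350/16349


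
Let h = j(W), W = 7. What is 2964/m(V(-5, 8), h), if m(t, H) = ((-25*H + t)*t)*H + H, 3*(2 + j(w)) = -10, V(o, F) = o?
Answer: 6669/7688 ≈ 0.86746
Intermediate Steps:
j(w) = -16/3 (j(w) = -2 + (⅓)*(-10) = -2 - 10/3 = -16/3)
h = -16/3 ≈ -5.3333
m(t, H) = H + H*t*(t - 25*H) (m(t, H) = ((t - 25*H)*t)*H + H = (t*(t - 25*H))*H + H = H*t*(t - 25*H) + H = H + H*t*(t - 25*H))
2964/m(V(-5, 8), h) = 2964/((-16*(1 + (-5)² - 25*(-16/3)*(-5))/3)) = 2964/((-16*(1 + 25 - 2000/3)/3)) = 2964/((-16/3*(-1922/3))) = 2964/(30752/9) = 2964*(9/30752) = 6669/7688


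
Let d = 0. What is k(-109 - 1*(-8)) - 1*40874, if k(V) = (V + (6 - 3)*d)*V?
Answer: -30673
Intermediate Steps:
k(V) = V² (k(V) = (V + (6 - 3)*0)*V = (V + 3*0)*V = (V + 0)*V = V*V = V²)
k(-109 - 1*(-8)) - 1*40874 = (-109 - 1*(-8))² - 1*40874 = (-109 + 8)² - 40874 = (-101)² - 40874 = 10201 - 40874 = -30673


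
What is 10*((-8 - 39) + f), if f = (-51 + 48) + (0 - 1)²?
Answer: -490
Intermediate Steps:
f = -2 (f = -3 + (-1)² = -3 + 1 = -2)
10*((-8 - 39) + f) = 10*((-8 - 39) - 2) = 10*(-47 - 2) = 10*(-49) = -490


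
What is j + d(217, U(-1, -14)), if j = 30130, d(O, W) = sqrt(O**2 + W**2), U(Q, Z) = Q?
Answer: 30130 + sqrt(47090) ≈ 30347.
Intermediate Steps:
j + d(217, U(-1, -14)) = 30130 + sqrt(217**2 + (-1)**2) = 30130 + sqrt(47089 + 1) = 30130 + sqrt(47090)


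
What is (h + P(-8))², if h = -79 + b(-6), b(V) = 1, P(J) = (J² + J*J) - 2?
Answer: 2304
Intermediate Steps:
P(J) = -2 + 2*J² (P(J) = (J² + J²) - 2 = 2*J² - 2 = -2 + 2*J²)
h = -78 (h = -79 + 1 = -78)
(h + P(-8))² = (-78 + (-2 + 2*(-8)²))² = (-78 + (-2 + 2*64))² = (-78 + (-2 + 128))² = (-78 + 126)² = 48² = 2304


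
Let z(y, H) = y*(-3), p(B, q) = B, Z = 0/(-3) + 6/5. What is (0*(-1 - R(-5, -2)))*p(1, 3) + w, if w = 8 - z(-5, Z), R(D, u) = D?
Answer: -7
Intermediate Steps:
Z = 6/5 (Z = 0*(-⅓) + 6*(⅕) = 0 + 6/5 = 6/5 ≈ 1.2000)
z(y, H) = -3*y
w = -7 (w = 8 - (-3)*(-5) = 8 - 1*15 = 8 - 15 = -7)
(0*(-1 - R(-5, -2)))*p(1, 3) + w = (0*(-1 - 1*(-5)))*1 - 7 = (0*(-1 + 5))*1 - 7 = (0*4)*1 - 7 = 0*1 - 7 = 0 - 7 = -7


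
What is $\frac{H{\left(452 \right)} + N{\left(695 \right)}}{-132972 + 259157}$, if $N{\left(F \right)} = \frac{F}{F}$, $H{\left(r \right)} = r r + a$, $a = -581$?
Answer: $\frac{203724}{126185} \approx 1.6145$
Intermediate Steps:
$H{\left(r \right)} = -581 + r^{2}$ ($H{\left(r \right)} = r r - 581 = r^{2} - 581 = -581 + r^{2}$)
$N{\left(F \right)} = 1$
$\frac{H{\left(452 \right)} + N{\left(695 \right)}}{-132972 + 259157} = \frac{\left(-581 + 452^{2}\right) + 1}{-132972 + 259157} = \frac{\left(-581 + 204304\right) + 1}{126185} = \left(203723 + 1\right) \frac{1}{126185} = 203724 \cdot \frac{1}{126185} = \frac{203724}{126185}$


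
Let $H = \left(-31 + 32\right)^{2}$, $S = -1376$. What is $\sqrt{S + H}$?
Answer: $5 i \sqrt{55} \approx 37.081 i$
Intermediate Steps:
$H = 1$ ($H = 1^{2} = 1$)
$\sqrt{S + H} = \sqrt{-1376 + 1} = \sqrt{-1375} = 5 i \sqrt{55}$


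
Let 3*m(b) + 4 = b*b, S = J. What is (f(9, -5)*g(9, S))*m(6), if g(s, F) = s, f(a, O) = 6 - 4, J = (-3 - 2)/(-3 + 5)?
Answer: 192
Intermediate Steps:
J = -5/2 ≈ -2.5000
S = -5/2 ≈ -2.5000
f(a, O) = 2
m(b) = -4/3 + b²/3 (m(b) = -4/3 + (b*b)/3 = -4/3 + b²/3)
(f(9, -5)*g(9, S))*m(6) = (2*9)*(-4/3 + (⅓)*6²) = 18*(-4/3 + (⅓)*36) = 18*(-4/3 + 12) = 18*(32/3) = 192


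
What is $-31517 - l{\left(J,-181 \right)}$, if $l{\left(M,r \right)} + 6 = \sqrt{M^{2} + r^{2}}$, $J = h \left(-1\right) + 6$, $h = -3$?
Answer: $-31511 - \sqrt{32842} \approx -31692.0$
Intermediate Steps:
$J = 9$ ($J = \left(-3\right) \left(-1\right) + 6 = 3 + 6 = 9$)
$l{\left(M,r \right)} = -6 + \sqrt{M^{2} + r^{2}}$
$-31517 - l{\left(J,-181 \right)} = -31517 - \left(-6 + \sqrt{9^{2} + \left(-181\right)^{2}}\right) = -31517 - \left(-6 + \sqrt{81 + 32761}\right) = -31517 - \left(-6 + \sqrt{32842}\right) = -31517 + \left(6 - \sqrt{32842}\right) = -31511 - \sqrt{32842}$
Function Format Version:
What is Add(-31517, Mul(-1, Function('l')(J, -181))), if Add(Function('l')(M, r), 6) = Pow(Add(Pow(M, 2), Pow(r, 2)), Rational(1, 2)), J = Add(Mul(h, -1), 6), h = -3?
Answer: Add(-31511, Mul(-1, Pow(32842, Rational(1, 2)))) ≈ -31692.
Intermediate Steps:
J = 9 (J = Add(Mul(-3, -1), 6) = Add(3, 6) = 9)
Function('l')(M, r) = Add(-6, Pow(Add(Pow(M, 2), Pow(r, 2)), Rational(1, 2)))
Add(-31517, Mul(-1, Function('l')(J, -181))) = Add(-31517, Mul(-1, Add(-6, Pow(Add(Pow(9, 2), Pow(-181, 2)), Rational(1, 2))))) = Add(-31517, Mul(-1, Add(-6, Pow(Add(81, 32761), Rational(1, 2))))) = Add(-31517, Mul(-1, Add(-6, Pow(32842, Rational(1, 2))))) = Add(-31517, Add(6, Mul(-1, Pow(32842, Rational(1, 2))))) = Add(-31511, Mul(-1, Pow(32842, Rational(1, 2))))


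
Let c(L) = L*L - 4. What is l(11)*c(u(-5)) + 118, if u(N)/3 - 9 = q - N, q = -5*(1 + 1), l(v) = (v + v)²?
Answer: 67878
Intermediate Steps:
l(v) = 4*v² (l(v) = (2*v)² = 4*v²)
q = -10 (q = -5*2 = -10)
u(N) = -3 - 3*N (u(N) = 27 + 3*(-10 - N) = 27 + (-30 - 3*N) = -3 - 3*N)
c(L) = -4 + L² (c(L) = L² - 4 = -4 + L²)
l(11)*c(u(-5)) + 118 = (4*11²)*(-4 + (-3 - 3*(-5))²) + 118 = (4*121)*(-4 + (-3 + 15)²) + 118 = 484*(-4 + 12²) + 118 = 484*(-4 + 144) + 118 = 484*140 + 118 = 67760 + 118 = 67878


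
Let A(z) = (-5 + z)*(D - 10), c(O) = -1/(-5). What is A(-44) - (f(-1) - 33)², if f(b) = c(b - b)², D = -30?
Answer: 546024/625 ≈ 873.64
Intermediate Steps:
c(O) = ⅕ (c(O) = -1*(-⅕) = ⅕)
f(b) = 1/25 (f(b) = (⅕)² = 1/25)
A(z) = 200 - 40*z (A(z) = (-5 + z)*(-30 - 10) = (-5 + z)*(-40) = 200 - 40*z)
A(-44) - (f(-1) - 33)² = (200 - 40*(-44)) - (1/25 - 33)² = (200 + 1760) - (-824/25)² = 1960 - 1*678976/625 = 1960 - 678976/625 = 546024/625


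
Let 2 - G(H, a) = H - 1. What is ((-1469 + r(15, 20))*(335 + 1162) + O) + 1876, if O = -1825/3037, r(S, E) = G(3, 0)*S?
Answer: -6672949854/3037 ≈ -2.1972e+6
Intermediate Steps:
G(H, a) = 3 - H (G(H, a) = 2 - (H - 1) = 2 - (-1 + H) = 2 + (1 - H) = 3 - H)
r(S, E) = 0 (r(S, E) = (3 - 1*3)*S = (3 - 3)*S = 0*S = 0)
O = -1825/3037 (O = -1825*1/3037 = -1825/3037 ≈ -0.60092)
((-1469 + r(15, 20))*(335 + 1162) + O) + 1876 = ((-1469 + 0)*(335 + 1162) - 1825/3037) + 1876 = (-1469*1497 - 1825/3037) + 1876 = (-2199093 - 1825/3037) + 1876 = -6678647266/3037 + 1876 = -6672949854/3037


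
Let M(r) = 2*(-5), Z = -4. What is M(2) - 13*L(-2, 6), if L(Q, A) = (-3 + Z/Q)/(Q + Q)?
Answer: -53/4 ≈ -13.250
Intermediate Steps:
M(r) = -10
L(Q, A) = (-3 - 4/Q)/(2*Q) (L(Q, A) = (-3 - 4/Q)/(Q + Q) = (-3 - 4/Q)/((2*Q)) = (-3 - 4/Q)*(1/(2*Q)) = (-3 - 4/Q)/(2*Q))
M(2) - 13*L(-2, 6) = -10 - 13*(-4 - 3*(-2))/(2*(-2)²) = -10 - 13*(-4 + 6)/(2*4) = -10 - 13*2/(2*4) = -10 - 13*¼ = -10 - 13/4 = -53/4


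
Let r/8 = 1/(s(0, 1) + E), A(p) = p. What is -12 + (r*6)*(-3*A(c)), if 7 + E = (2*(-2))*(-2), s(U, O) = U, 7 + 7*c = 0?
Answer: 132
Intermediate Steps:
c = -1 (c = -1 + (1/7)*0 = -1 + 0 = -1)
E = 1 (E = -7 + (2*(-2))*(-2) = -7 - 4*(-2) = -7 + 8 = 1)
r = 8 (r = 8/(0 + 1) = 8/1 = 8*1 = 8)
-12 + (r*6)*(-3*A(c)) = -12 + (8*6)*(-3*(-1)) = -12 + 48*3 = -12 + 144 = 132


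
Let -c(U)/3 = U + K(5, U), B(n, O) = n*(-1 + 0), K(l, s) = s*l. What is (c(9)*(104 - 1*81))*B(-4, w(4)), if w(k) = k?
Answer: -14904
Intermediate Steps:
K(l, s) = l*s
B(n, O) = -n (B(n, O) = n*(-1) = -n)
c(U) = -18*U (c(U) = -3*(U + 5*U) = -18*U)
(c(9)*(104 - 1*81))*B(-4, w(4)) = ((-18*9)*(104 - 1*81))*(-1*(-4)) = -162*(104 - 81)*4 = -162*23*4 = -3726*4 = -14904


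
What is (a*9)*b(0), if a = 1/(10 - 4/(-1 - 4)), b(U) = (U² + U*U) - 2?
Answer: -5/3 ≈ -1.6667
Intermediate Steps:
b(U) = -2 + 2*U² (b(U) = (U² + U²) - 2 = 2*U² - 2 = -2 + 2*U²)
a = 5/54 (a = 1/(10 - 4/(-5)) = 1/(10 - ⅕*(-4)) = 1/(10 + ⅘) = 1/(54/5) = 5/54 ≈ 0.092593)
(a*9)*b(0) = ((5/54)*9)*(-2 + 2*0²) = 5*(-2 + 2*0)/6 = 5*(-2 + 0)/6 = (⅚)*(-2) = -5/3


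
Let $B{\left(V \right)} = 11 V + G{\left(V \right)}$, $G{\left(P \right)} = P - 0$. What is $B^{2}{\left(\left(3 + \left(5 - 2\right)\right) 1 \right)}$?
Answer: $5184$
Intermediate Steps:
$G{\left(P \right)} = P$ ($G{\left(P \right)} = P + 0 = P$)
$B{\left(V \right)} = 12 V$ ($B{\left(V \right)} = 11 V + V = 12 V$)
$B^{2}{\left(\left(3 + \left(5 - 2\right)\right) 1 \right)} = \left(12 \left(3 + \left(5 - 2\right)\right) 1\right)^{2} = \left(12 \left(3 + 3\right) 1\right)^{2} = \left(12 \cdot 6 \cdot 1\right)^{2} = \left(12 \cdot 6\right)^{2} = 72^{2} = 5184$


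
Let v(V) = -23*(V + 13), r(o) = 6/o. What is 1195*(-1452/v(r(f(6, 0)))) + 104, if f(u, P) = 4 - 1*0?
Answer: 3539648/667 ≈ 5306.8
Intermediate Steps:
f(u, P) = 4 (f(u, P) = 4 + 0 = 4)
v(V) = -299 - 23*V (v(V) = -23*(13 + V) = -299 - 23*V)
1195*(-1452/v(r(f(6, 0)))) + 104 = 1195*(-1452/(-299 - 138/4)) + 104 = 1195*(-1452/(-299 - 23*3/2)) + 104 = 1195*(-1452/(-299 - 69/2)) + 104 = 1195*(-1452/(-667/2)) + 104 = 1195*(-1452*(-2/667)) + 104 = 1195*(2904/667) + 104 = 3470280/667 + 104 = 3539648/667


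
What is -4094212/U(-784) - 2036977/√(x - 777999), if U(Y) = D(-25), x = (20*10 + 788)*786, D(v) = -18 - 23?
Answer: 4094212/41 + 2036977*I*√159/477 ≈ 99859.0 + 53848.0*I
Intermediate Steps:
D(v) = -41
x = 776568 (x = (200 + 788)*786 = 988*786 = 776568)
U(Y) = -41
-4094212/U(-784) - 2036977/√(x - 777999) = -4094212/(-41) - 2036977/√(776568 - 777999) = -4094212*(-1/41) - 2036977*(-I*√159/477) = 4094212/41 - 2036977*(-I*√159/477) = 4094212/41 - (-2036977)*I*√159/477 = 4094212/41 + 2036977*I*√159/477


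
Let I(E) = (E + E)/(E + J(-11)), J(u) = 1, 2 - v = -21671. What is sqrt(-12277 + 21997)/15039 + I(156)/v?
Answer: 312/3402661 + 2*sqrt(30)/1671 ≈ 0.0066473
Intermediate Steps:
v = 21673 (v = 2 - 1*(-21671) = 2 + 21671 = 21673)
I(E) = 2*E/(1 + E) (I(E) = (E + E)/(E + 1) = (2*E)/(1 + E) = 2*E/(1 + E))
sqrt(-12277 + 21997)/15039 + I(156)/v = sqrt(-12277 + 21997)/15039 + (2*156/(1 + 156))/21673 = sqrt(9720)*(1/15039) + (2*156/157)*(1/21673) = (18*sqrt(30))*(1/15039) + (2*156*(1/157))*(1/21673) = 2*sqrt(30)/1671 + (312/157)*(1/21673) = 2*sqrt(30)/1671 + 312/3402661 = 312/3402661 + 2*sqrt(30)/1671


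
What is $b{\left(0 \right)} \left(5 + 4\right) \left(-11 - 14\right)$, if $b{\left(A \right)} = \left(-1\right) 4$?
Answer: $900$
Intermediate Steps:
$b{\left(A \right)} = -4$
$b{\left(0 \right)} \left(5 + 4\right) \left(-11 - 14\right) = - 4 \left(5 + 4\right) \left(-11 - 14\right) = \left(-4\right) 9 \left(-25\right) = \left(-36\right) \left(-25\right) = 900$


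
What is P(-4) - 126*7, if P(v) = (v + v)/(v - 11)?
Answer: -13222/15 ≈ -881.47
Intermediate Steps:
P(v) = 2*v/(-11 + v) (P(v) = (2*v)/(-11 + v) = 2*v/(-11 + v))
P(-4) - 126*7 = 2*(-4)/(-11 - 4) - 126*7 = 2*(-4)/(-15) - 882 = 2*(-4)*(-1/15) - 882 = 8/15 - 882 = -13222/15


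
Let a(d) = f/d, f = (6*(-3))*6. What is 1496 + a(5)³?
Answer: -1072712/125 ≈ -8581.7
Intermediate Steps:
f = -108 (f = -18*6 = -108)
a(d) = -108/d
1496 + a(5)³ = 1496 + (-108/5)³ = 1496 - 1259712/125 = -1072712/125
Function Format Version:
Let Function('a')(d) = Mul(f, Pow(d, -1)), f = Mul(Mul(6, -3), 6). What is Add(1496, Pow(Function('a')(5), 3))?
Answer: Rational(-1072712, 125) ≈ -8581.7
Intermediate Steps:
f = -108 (f = Mul(-18, 6) = -108)
Function('a')(d) = Mul(-108, Pow(d, -1))
Add(1496, Pow(Function('a')(5), 3)) = Add(1496, Pow(Mul(-108, Pow(5, -1)), 3)) = Add(1496, Pow(Mul(-108, Rational(1, 5)), 3)) = Add(1496, Pow(Rational(-108, 5), 3)) = Add(1496, Rational(-1259712, 125)) = Rational(-1072712, 125)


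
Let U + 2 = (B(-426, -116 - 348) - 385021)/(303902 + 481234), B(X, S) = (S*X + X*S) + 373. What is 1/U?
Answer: -32714/64983 ≈ -0.50342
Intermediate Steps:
B(X, S) = 373 + 2*S*X (B(X, S) = (S*X + S*X) + 373 = 2*S*X + 373 = 373 + 2*S*X)
U = -64983/32714 (U = -2 + ((373 + 2*(-116 - 348)*(-426)) - 385021)/(303902 + 481234) = -2 + ((373 + 2*(-464)*(-426)) - 385021)/785136 = -2 + ((373 + 395328) - 385021)*(1/785136) = -2 + (395701 - 385021)*(1/785136) = -2 + 10680*(1/785136) = -2 + 445/32714 = -64983/32714 ≈ -1.9864)
1/U = 1/(-64983/32714) = -32714/64983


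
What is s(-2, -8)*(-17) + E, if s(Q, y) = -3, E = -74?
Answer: -23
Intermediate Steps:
s(-2, -8)*(-17) + E = -3*(-17) - 74 = 51 - 74 = -23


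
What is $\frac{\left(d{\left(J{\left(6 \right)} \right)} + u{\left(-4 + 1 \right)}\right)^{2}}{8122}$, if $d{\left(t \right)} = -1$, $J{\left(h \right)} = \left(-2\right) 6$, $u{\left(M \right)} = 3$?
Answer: $\frac{2}{4061} \approx 0.00049249$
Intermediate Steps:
$J{\left(h \right)} = -12$
$\frac{\left(d{\left(J{\left(6 \right)} \right)} + u{\left(-4 + 1 \right)}\right)^{2}}{8122} = \frac{\left(-1 + 3\right)^{2}}{8122} = 2^{2} \cdot \frac{1}{8122} = 4 \cdot \frac{1}{8122} = \frac{2}{4061}$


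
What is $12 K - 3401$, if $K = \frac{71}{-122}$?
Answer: $- \frac{207887}{61} \approx -3408.0$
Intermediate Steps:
$K = - \frac{71}{122}$ ($K = 71 \left(- \frac{1}{122}\right) = - \frac{71}{122} \approx -0.58197$)
$12 K - 3401 = 12 \left(- \frac{71}{122}\right) - 3401 = - \frac{426}{61} - 3401 = - \frac{207887}{61}$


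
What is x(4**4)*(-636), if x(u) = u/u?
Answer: -636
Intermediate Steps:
x(u) = 1
x(4**4)*(-636) = 1*(-636) = -636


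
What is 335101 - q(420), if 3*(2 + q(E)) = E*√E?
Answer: 335103 - 280*√105 ≈ 3.3223e+5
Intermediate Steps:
q(E) = -2 + E^(3/2)/3 (q(E) = -2 + (E*√E)/3 = -2 + E^(3/2)/3)
335101 - q(420) = 335101 - (-2 + 420^(3/2)/3) = 335101 - (-2 + (840*√105)/3) = 335101 - (-2 + 280*√105) = 335101 + (2 - 280*√105) = 335103 - 280*√105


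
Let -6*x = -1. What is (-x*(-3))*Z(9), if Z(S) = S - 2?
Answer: 7/2 ≈ 3.5000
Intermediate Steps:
x = ⅙ (x = -⅙*(-1) = ⅙ ≈ 0.16667)
Z(S) = -2 + S
(-x*(-3))*Z(9) = (-1*⅙*(-3))*(-2 + 9) = -⅙*(-3)*7 = (½)*7 = 7/2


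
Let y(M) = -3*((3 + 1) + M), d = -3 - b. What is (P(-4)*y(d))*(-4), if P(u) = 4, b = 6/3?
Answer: -48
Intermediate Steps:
b = 2 (b = 6*(1/3) = 2)
d = -5 (d = -3 - 1*2 = -3 - 2 = -5)
y(M) = -12 - 3*M (y(M) = -3*(4 + M) = -12 - 3*M)
(P(-4)*y(d))*(-4) = (4*(-12 - 3*(-5)))*(-4) = (4*(-12 + 15))*(-4) = (4*3)*(-4) = 12*(-4) = -48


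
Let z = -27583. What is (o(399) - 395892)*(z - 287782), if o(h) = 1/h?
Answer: 49815341436055/399 ≈ 1.2485e+11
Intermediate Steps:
(o(399) - 395892)*(z - 287782) = (1/399 - 395892)*(-27583 - 287782) = (1/399 - 395892)*(-315365) = -157960907/399*(-315365) = 49815341436055/399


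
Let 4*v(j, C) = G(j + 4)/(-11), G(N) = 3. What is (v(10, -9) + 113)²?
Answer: 24690961/1936 ≈ 12754.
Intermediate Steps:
v(j, C) = -3/44 (v(j, C) = (3/(-11))/4 = (3*(-1/11))/4 = (¼)*(-3/11) = -3/44)
(v(10, -9) + 113)² = (-3/44 + 113)² = (4969/44)² = 24690961/1936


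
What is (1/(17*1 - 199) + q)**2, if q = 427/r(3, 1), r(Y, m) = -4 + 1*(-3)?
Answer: 123276609/33124 ≈ 3721.7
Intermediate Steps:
r(Y, m) = -7 (r(Y, m) = -4 - 3 = -7)
q = -61 (q = 427/(-7) = 427*(-1/7) = -61)
(1/(17*1 - 199) + q)**2 = (1/(17*1 - 199) - 61)**2 = (1/(17 - 199) - 61)**2 = (1/(-182) - 61)**2 = (-1/182 - 61)**2 = (-11103/182)**2 = 123276609/33124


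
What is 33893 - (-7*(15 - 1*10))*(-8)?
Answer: 33613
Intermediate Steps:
33893 - (-7*(15 - 1*10))*(-8) = 33893 - (-7*(15 - 10))*(-8) = 33893 - (-7*5)*(-8) = 33893 - (-35)*(-8) = 33893 - 1*280 = 33893 - 280 = 33613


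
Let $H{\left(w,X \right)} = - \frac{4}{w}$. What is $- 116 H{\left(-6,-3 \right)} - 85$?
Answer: $- \frac{487}{3} \approx -162.33$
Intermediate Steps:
$- 116 H{\left(-6,-3 \right)} - 85 = - 116 \left(- \frac{4}{-6}\right) - 85 = - 116 \left(\left(-4\right) \left(- \frac{1}{6}\right)\right) - 85 = \left(-116\right) \frac{2}{3} - 85 = - \frac{232}{3} - 85 = - \frac{487}{3}$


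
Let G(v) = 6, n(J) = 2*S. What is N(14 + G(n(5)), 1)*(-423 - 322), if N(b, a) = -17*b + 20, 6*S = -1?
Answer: 238400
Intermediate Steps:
S = -⅙ (S = (⅙)*(-1) = -⅙ ≈ -0.16667)
n(J) = -⅓ (n(J) = 2*(-⅙) = -⅓)
N(b, a) = 20 - 17*b
N(14 + G(n(5)), 1)*(-423 - 322) = (20 - 17*(14 + 6))*(-423 - 322) = (20 - 17*20)*(-745) = (20 - 340)*(-745) = -320*(-745) = 238400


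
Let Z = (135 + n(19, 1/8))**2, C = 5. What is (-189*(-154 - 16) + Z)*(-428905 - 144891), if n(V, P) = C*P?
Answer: -463848796705/16 ≈ -2.8991e+10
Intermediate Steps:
n(V, P) = 5*P
Z = 1177225/64 (Z = (135 + 5/8)**2 = (1085/8)**2 = 1177225/64 ≈ 18394.)
(-189*(-154 - 16) + Z)*(-428905 - 144891) = (-189*(-154 - 16) + 1177225/64)*(-428905 - 144891) = (-189*(-170) + 1177225/64)*(-573796) = (32130 + 1177225/64)*(-573796) = (3233545/64)*(-573796) = -463848796705/16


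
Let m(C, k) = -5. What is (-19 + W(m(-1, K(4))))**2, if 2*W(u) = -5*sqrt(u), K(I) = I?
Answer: 1319/4 + 95*I*sqrt(5) ≈ 329.75 + 212.43*I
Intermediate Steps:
W(u) = -5*sqrt(u)/2 (W(u) = (-5*sqrt(u))/2 = -5*sqrt(u)/2)
(-19 + W(m(-1, K(4))))**2 = (-19 - 5*I*sqrt(5)/2)**2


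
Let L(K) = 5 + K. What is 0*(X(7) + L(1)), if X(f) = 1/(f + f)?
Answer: 0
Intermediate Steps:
X(f) = 1/(2*f)
0*(X(7) + L(1)) = 0*((½)/7 + (5 + 1)) = 0*((½)*(⅐) + 6) = 0*(1/14 + 6) = 0*(85/14) = 0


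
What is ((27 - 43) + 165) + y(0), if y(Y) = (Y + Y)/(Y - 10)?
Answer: 149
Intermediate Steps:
y(Y) = 2*Y/(-10 + Y) (y(Y) = (2*Y)/(-10 + Y) = 2*Y/(-10 + Y))
((27 - 43) + 165) + y(0) = ((27 - 43) + 165) + 2*0/(-10 + 0) = (-16 + 165) + 2*0/(-10) = 149 + 2*0*(-⅒) = 149 + 0 = 149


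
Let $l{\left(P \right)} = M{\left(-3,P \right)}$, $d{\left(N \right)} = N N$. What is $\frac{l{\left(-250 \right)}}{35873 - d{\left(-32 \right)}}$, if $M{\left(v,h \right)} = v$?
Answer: $- \frac{3}{34849} \approx -8.6086 \cdot 10^{-5}$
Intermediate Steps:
$d{\left(N \right)} = N^{2}$
$l{\left(P \right)} = -3$
$\frac{l{\left(-250 \right)}}{35873 - d{\left(-32 \right)}} = - \frac{3}{35873 - \left(-32\right)^{2}} = - \frac{3}{35873 - 1024} = - \frac{3}{34849}$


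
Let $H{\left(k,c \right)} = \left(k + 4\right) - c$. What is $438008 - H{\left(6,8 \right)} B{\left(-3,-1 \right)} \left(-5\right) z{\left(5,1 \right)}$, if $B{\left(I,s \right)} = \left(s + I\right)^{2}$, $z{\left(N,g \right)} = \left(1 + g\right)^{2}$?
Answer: $438648$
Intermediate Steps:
$B{\left(I,s \right)} = \left(I + s\right)^{2}$
$H{\left(k,c \right)} = 4 + k - c$ ($H{\left(k,c \right)} = \left(4 + k\right) - c = 4 + k - c$)
$438008 - H{\left(6,8 \right)} B{\left(-3,-1 \right)} \left(-5\right) z{\left(5,1 \right)} = 438008 - \left(4 + 6 - 8\right) \left(-3 - 1\right)^{2} \left(-5\right) \left(1 + 1\right)^{2} = 438008 - \left(4 + 6 - 8\right) \left(-4\right)^{2} \left(-5\right) 2^{2} = 438008 - 2 \cdot 16 \left(-5\right) 4 = 438008 - 2 \left(\left(-80\right) 4\right) = 438008 - 2 \left(-320\right) = 438008 - -640 = 438008 + 640 = 438648$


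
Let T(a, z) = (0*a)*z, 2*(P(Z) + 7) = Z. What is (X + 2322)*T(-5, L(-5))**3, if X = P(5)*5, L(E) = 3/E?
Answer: 0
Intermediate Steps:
P(Z) = -7 + Z/2
X = -45/2 (X = (-7 + (1/2)*5)*5 = (-7 + 5/2)*5 = -9/2*5 = -45/2 ≈ -22.500)
T(a, z) = 0 (T(a, z) = 0*z = 0)
(X + 2322)*T(-5, L(-5))**3 = (-45/2 + 2322)*0**3 = (4599/2)*0 = 0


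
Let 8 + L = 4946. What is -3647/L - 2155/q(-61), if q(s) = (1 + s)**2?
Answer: -792353/592560 ≈ -1.3372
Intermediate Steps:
L = 4938 (L = -8 + 4946 = 4938)
-3647/L - 2155/q(-61) = -3647/4938 - 2155/(1 - 61)**2 = -3647*1/4938 - 2155/((-60)**2) = -3647/4938 - 2155/3600 = -3647/4938 - 2155*1/3600 = -3647/4938 - 431/720 = -792353/592560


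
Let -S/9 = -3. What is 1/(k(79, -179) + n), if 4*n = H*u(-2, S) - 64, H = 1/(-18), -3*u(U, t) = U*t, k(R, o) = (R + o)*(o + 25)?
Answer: 4/61535 ≈ 6.5004e-5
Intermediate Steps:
S = 27 (S = -9*(-3) = 27)
k(R, o) = (25 + o)*(R + o) (k(R, o) = (R + o)*(25 + o) = (25 + o)*(R + o))
u(U, t) = -U*t/3
H = -1/18 ≈ -0.055556
n = -65/4 (n = (-(-1)*(-2)*27/54 - 64)/4 = (-1/18*18 - 64)/4 = (-1 - 64)/4 = (¼)*(-65) = -65/4 ≈ -16.250)
1/(k(79, -179) + n) = 1/(((-179)² + 25*79 + 25*(-179) + 79*(-179)) - 65/4) = 1/((32041 + 1975 - 4475 - 14141) - 65/4) = 1/(15400 - 65/4) = 1/(61535/4) = 4/61535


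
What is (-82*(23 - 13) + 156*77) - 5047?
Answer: 6145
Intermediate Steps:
(-82*(23 - 13) + 156*77) - 5047 = (-82*10 + 12012) - 5047 = (-820 + 12012) - 5047 = 11192 - 5047 = 6145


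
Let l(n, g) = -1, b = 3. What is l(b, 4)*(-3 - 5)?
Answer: 8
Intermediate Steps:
l(b, 4)*(-3 - 5) = -(-3 - 5) = -1*(-8) = 8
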